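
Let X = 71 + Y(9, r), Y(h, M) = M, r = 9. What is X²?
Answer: 6400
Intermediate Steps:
X = 80 (X = 71 + 9 = 80)
X² = 80² = 6400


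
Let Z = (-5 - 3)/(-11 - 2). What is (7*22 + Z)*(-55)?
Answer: -110550/13 ≈ -8503.8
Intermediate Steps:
Z = 8/13 (Z = -8/(-13) = -8*(-1/13) = 8/13 ≈ 0.61539)
(7*22 + Z)*(-55) = (7*22 + 8/13)*(-55) = (154 + 8/13)*(-55) = (2010/13)*(-55) = -110550/13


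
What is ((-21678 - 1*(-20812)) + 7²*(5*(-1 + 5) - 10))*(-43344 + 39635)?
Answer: 1394584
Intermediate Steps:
((-21678 - 1*(-20812)) + 7²*(5*(-1 + 5) - 10))*(-43344 + 39635) = ((-21678 + 20812) + 49*(5*4 - 10))*(-3709) = (-866 + 49*(20 - 10))*(-3709) = (-866 + 49*10)*(-3709) = (-866 + 490)*(-3709) = -376*(-3709) = 1394584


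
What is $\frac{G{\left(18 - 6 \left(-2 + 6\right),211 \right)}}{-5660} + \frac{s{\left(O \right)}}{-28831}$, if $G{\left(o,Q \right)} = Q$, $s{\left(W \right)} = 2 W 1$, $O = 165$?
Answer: $- \frac{722831}{14834860} \approx -0.048725$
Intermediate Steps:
$s{\left(W \right)} = 2 W$
$\frac{G{\left(18 - 6 \left(-2 + 6\right),211 \right)}}{-5660} + \frac{s{\left(O \right)}}{-28831} = \frac{211}{-5660} + \frac{2 \cdot 165}{-28831} = 211 \left(- \frac{1}{5660}\right) + 330 \left(- \frac{1}{28831}\right) = - \frac{211}{5660} - \frac{30}{2621} = - \frac{722831}{14834860}$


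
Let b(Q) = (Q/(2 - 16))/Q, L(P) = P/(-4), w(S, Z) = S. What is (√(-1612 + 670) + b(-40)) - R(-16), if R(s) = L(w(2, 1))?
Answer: 3/7 + I*√942 ≈ 0.42857 + 30.692*I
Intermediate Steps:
L(P) = -P/4 (L(P) = P*(-¼) = -P/4)
R(s) = -½ (R(s) = -¼*2 = -½)
b(Q) = -1/14 (b(Q) = (Q/(-14))/Q = (Q*(-1/14))/Q = (-Q/14)/Q = -1/14)
(√(-1612 + 670) + b(-40)) - R(-16) = (√(-1612 + 670) - 1/14) - 1*(-½) = (√(-942) - 1/14) + ½ = (I*√942 - 1/14) + ½ = (-1/14 + I*√942) + ½ = 3/7 + I*√942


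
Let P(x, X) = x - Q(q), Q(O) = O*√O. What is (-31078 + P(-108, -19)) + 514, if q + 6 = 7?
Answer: -30673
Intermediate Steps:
q = 1 (q = -6 + 7 = 1)
Q(O) = O^(3/2)
P(x, X) = -1 + x (P(x, X) = x - 1^(3/2) = x - 1*1 = x - 1 = -1 + x)
(-31078 + P(-108, -19)) + 514 = (-31078 + (-1 - 108)) + 514 = (-31078 - 109) + 514 = -31187 + 514 = -30673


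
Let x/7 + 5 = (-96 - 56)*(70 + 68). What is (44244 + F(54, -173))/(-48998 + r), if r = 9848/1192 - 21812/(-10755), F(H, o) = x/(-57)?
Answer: -1425566197875/1491548651723 ≈ -0.95576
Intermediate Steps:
x = -146867 (x = -35 + 7*((-96 - 56)*(70 + 68)) = -35 + 7*(-152*138) = -35 + 7*(-20976) = -35 - 146832 = -146867)
F(H, o) = 146867/57 (F(H, o) = -146867/(-57) = -146867*(-1/57) = 146867/57)
r = 16489393/1602495 (r = 9848*(1/1192) - 21812*(-1/10755) = 1231/149 + 21812/10755 = 16489393/1602495 ≈ 10.290)
(44244 + F(54, -173))/(-48998 + r) = (44244 + 146867/57)/(-48998 + 16489393/1602495) = 2668775/(57*(-78502560617/1602495)) = (2668775/57)*(-1602495/78502560617) = -1425566197875/1491548651723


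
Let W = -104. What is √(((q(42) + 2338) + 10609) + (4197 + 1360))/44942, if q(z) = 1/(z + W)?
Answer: √71129314/2786404 ≈ 0.0030268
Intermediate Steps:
q(z) = 1/(-104 + z) (q(z) = 1/(z - 104) = 1/(-104 + z))
√(((q(42) + 2338) + 10609) + (4197 + 1360))/44942 = √(((1/(-104 + 42) + 2338) + 10609) + (4197 + 1360))/44942 = √(((1/(-62) + 2338) + 10609) + 5557)*(1/44942) = √(((-1/62 + 2338) + 10609) + 5557)*(1/44942) = √((144955/62 + 10609) + 5557)*(1/44942) = √(802713/62 + 5557)*(1/44942) = √(1147247/62)*(1/44942) = (√71129314/62)*(1/44942) = √71129314/2786404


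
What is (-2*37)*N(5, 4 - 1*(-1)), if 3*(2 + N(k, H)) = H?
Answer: 74/3 ≈ 24.667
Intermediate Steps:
N(k, H) = -2 + H/3
(-2*37)*N(5, 4 - 1*(-1)) = (-2*37)*(-2 + (4 - 1*(-1))/3) = -74*(-2 + (4 + 1)/3) = -74*(-2 + (⅓)*5) = -74*(-2 + 5/3) = -74*(-⅓) = 74/3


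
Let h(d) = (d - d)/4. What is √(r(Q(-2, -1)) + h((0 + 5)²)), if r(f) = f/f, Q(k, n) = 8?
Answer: 1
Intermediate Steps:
r(f) = 1
h(d) = 0 (h(d) = 0*(¼) = 0)
√(r(Q(-2, -1)) + h((0 + 5)²)) = √(1 + 0) = √1 = 1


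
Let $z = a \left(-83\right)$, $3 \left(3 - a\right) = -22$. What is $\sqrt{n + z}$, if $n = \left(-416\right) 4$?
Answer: $\frac{i \sqrt{22695}}{3} \approx 50.216 i$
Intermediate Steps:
$a = \frac{31}{3}$ ($a = 3 - - \frac{22}{3} = 3 + \frac{22}{3} = \frac{31}{3} \approx 10.333$)
$z = - \frac{2573}{3}$ ($z = \frac{31}{3} \left(-83\right) = - \frac{2573}{3} \approx -857.67$)
$n = -1664$
$\sqrt{n + z} = \sqrt{-1664 - \frac{2573}{3}} = \sqrt{- \frac{7565}{3}} = \frac{i \sqrt{22695}}{3}$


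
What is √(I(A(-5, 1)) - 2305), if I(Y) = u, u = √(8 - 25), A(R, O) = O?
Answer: √(-2305 + I*√17) ≈ 0.0429 + 48.01*I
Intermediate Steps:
u = I*√17 (u = √(-17) = I*√17 ≈ 4.1231*I)
I(Y) = I*√17
√(I(A(-5, 1)) - 2305) = √(I*√17 - 2305) = √(-2305 + I*√17)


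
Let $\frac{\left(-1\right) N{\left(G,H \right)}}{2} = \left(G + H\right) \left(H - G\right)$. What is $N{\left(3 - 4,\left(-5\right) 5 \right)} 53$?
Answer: $-66144$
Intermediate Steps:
$N{\left(G,H \right)} = - 2 \left(G + H\right) \left(H - G\right)$
$N{\left(3 - 4,\left(-5\right) 5 \right)} 53 = \left(- 2 \left(\left(-5\right) 5\right)^{2} + 2 \left(3 - 4\right)^{2}\right) 53 = \left(- 2 \left(-25\right)^{2} + 2 \left(-1\right)^{2}\right) 53 = \left(\left(-2\right) 625 + 2 \cdot 1\right) 53 = \left(-1250 + 2\right) 53 = \left(-1248\right) 53 = -66144$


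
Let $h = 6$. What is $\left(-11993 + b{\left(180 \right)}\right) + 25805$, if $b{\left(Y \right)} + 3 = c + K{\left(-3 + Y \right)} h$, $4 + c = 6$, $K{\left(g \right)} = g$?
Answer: $14873$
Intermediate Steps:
$c = 2$ ($c = -4 + 6 = 2$)
$b{\left(Y \right)} = -19 + 6 Y$ ($b{\left(Y \right)} = -3 + \left(2 + \left(-3 + Y\right) 6\right) = -3 + \left(2 + \left(-18 + 6 Y\right)\right) = -3 + \left(-16 + 6 Y\right) = -19 + 6 Y$)
$\left(-11993 + b{\left(180 \right)}\right) + 25805 = \left(-11993 + \left(-19 + 6 \cdot 180\right)\right) + 25805 = \left(-11993 + \left(-19 + 1080\right)\right) + 25805 = \left(-11993 + 1061\right) + 25805 = -10932 + 25805 = 14873$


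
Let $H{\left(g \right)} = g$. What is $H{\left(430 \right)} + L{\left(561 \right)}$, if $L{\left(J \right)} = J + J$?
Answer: $1552$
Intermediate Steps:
$L{\left(J \right)} = 2 J$
$H{\left(430 \right)} + L{\left(561 \right)} = 430 + 2 \cdot 561 = 430 + 1122 = 1552$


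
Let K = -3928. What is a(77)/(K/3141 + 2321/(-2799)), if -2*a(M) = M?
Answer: 75217527/4063274 ≈ 18.512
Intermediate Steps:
a(M) = -M/2
a(77)/(K/3141 + 2321/(-2799)) = (-½*77)/(-3928/3141 + 2321/(-2799)) = -77/(2*(-3928*1/3141 + 2321*(-1/2799))) = -77/(2*(-3928/3141 - 2321/2799)) = -77/(2*(-2031637/976851)) = -77/2*(-976851/2031637) = 75217527/4063274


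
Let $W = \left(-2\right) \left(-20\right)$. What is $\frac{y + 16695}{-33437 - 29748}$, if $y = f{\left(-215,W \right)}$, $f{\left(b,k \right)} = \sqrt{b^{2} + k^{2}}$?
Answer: $- \frac{3339}{12637} - \frac{\sqrt{1913}}{12637} \approx -0.26769$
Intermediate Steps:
$W = 40$
$y = 5 \sqrt{1913}$ ($y = \sqrt{\left(-215\right)^{2} + 40^{2}} = \sqrt{46225 + 1600} = \sqrt{47825} = 5 \sqrt{1913} \approx 218.69$)
$\frac{y + 16695}{-33437 - 29748} = \frac{5 \sqrt{1913} + 16695}{-33437 - 29748} = \frac{16695 + 5 \sqrt{1913}}{-63185} = \left(16695 + 5 \sqrt{1913}\right) \left(- \frac{1}{63185}\right) = - \frac{3339}{12637} - \frac{\sqrt{1913}}{12637}$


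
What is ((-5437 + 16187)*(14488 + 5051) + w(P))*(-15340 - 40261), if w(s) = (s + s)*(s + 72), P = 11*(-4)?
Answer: -11678533343386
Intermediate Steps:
P = -44
w(s) = 2*s*(72 + s) (w(s) = (2*s)*(72 + s) = 2*s*(72 + s))
((-5437 + 16187)*(14488 + 5051) + w(P))*(-15340 - 40261) = ((-5437 + 16187)*(14488 + 5051) + 2*(-44)*(72 - 44))*(-15340 - 40261) = (10750*19539 + 2*(-44)*28)*(-55601) = (210044250 - 2464)*(-55601) = 210041786*(-55601) = -11678533343386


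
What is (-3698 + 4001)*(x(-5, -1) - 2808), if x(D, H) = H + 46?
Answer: -837189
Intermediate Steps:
x(D, H) = 46 + H
(-3698 + 4001)*(x(-5, -1) - 2808) = (-3698 + 4001)*((46 - 1) - 2808) = 303*(45 - 2808) = 303*(-2763) = -837189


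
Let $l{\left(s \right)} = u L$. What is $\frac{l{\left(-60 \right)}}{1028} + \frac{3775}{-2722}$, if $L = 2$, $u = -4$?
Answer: $- \frac{975619}{699554} \approx -1.3946$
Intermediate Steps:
$l{\left(s \right)} = -8$ ($l{\left(s \right)} = \left(-4\right) 2 = -8$)
$\frac{l{\left(-60 \right)}}{1028} + \frac{3775}{-2722} = - \frac{8}{1028} + \frac{3775}{-2722} = \left(-8\right) \frac{1}{1028} + 3775 \left(- \frac{1}{2722}\right) = - \frac{2}{257} - \frac{3775}{2722} = - \frac{975619}{699554}$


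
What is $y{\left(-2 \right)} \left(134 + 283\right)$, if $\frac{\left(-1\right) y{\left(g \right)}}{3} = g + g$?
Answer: $5004$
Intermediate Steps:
$y{\left(g \right)} = - 6 g$ ($y{\left(g \right)} = - 3 \left(g + g\right) = - 3 \cdot 2 g = - 6 g$)
$y{\left(-2 \right)} \left(134 + 283\right) = \left(-6\right) \left(-2\right) \left(134 + 283\right) = 12 \cdot 417 = 5004$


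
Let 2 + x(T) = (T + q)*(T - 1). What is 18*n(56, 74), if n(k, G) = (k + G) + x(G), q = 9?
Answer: 111366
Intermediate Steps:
x(T) = -2 + (-1 + T)*(9 + T) (x(T) = -2 + (T + 9)*(T - 1) = -2 + (9 + T)*(-1 + T) = -2 + (-1 + T)*(9 + T))
n(k, G) = -11 + k + G² + 9*G (n(k, G) = (k + G) + (-11 + G² + 8*G) = (G + k) + (-11 + G² + 8*G) = -11 + k + G² + 9*G)
18*n(56, 74) = 18*(-11 + 56 + 74² + 9*74) = 18*(-11 + 56 + 5476 + 666) = 18*6187 = 111366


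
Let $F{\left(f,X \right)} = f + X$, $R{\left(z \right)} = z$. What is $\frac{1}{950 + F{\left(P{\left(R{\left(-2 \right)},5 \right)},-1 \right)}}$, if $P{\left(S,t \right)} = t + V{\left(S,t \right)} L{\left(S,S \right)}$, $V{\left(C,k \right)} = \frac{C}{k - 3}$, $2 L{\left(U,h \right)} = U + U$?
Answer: $\frac{1}{956} \approx 0.001046$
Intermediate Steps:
$L{\left(U,h \right)} = U$ ($L{\left(U,h \right)} = \frac{U + U}{2} = \frac{2 U}{2} = U$)
$V{\left(C,k \right)} = \frac{C}{-3 + k}$
$P{\left(S,t \right)} = t + \frac{S^{2}}{-3 + t}$ ($P{\left(S,t \right)} = t + \frac{S}{-3 + t} S = t + \frac{S^{2}}{-3 + t}$)
$F{\left(f,X \right)} = X + f$
$\frac{1}{950 + F{\left(P{\left(R{\left(-2 \right)},5 \right)},-1 \right)}} = \frac{1}{950 - \left(1 - \frac{\left(-2\right)^{2} + 5 \left(-3 + 5\right)}{-3 + 5}\right)} = \frac{1}{950 - \left(1 - \frac{4 + 5 \cdot 2}{2}\right)} = \frac{1}{950 - \left(1 - \frac{4 + 10}{2}\right)} = \frac{1}{950 + \left(-1 + \frac{1}{2} \cdot 14\right)} = \frac{1}{950 + \left(-1 + 7\right)} = \frac{1}{950 + 6} = \frac{1}{956}$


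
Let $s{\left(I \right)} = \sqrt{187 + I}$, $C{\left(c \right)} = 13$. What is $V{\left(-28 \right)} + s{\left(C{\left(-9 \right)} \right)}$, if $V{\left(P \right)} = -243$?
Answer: $-243 + 10 \sqrt{2} \approx -228.86$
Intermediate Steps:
$V{\left(-28 \right)} + s{\left(C{\left(-9 \right)} \right)} = -243 + \sqrt{187 + 13} = -243 + \sqrt{200} = -243 + 10 \sqrt{2}$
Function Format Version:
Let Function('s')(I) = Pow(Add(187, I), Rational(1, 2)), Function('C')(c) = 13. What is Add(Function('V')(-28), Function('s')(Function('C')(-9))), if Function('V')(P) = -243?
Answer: Add(-243, Mul(10, Pow(2, Rational(1, 2)))) ≈ -228.86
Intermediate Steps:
Add(Function('V')(-28), Function('s')(Function('C')(-9))) = Add(-243, Pow(Add(187, 13), Rational(1, 2))) = Add(-243, Pow(200, Rational(1, 2))) = Add(-243, Mul(10, Pow(2, Rational(1, 2))))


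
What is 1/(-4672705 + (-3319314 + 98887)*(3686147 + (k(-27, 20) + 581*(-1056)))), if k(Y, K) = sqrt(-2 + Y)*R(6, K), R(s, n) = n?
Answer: I/(2*(-4947562048801*I + 32204270*sqrt(29))) ≈ -1.0106e-13 + 3.5424e-18*I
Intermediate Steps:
k(Y, K) = K*sqrt(-2 + Y) (k(Y, K) = sqrt(-2 + Y)*K = K*sqrt(-2 + Y))
1/(-4672705 + (-3319314 + 98887)*(3686147 + (k(-27, 20) + 581*(-1056)))) = 1/(-4672705 + (-3319314 + 98887)*(3686147 + (20*sqrt(-2 - 27) + 581*(-1056)))) = 1/(-4672705 - 3220427*(3686147 + (20*sqrt(-29) - 613536))) = 1/(-4672705 - 3220427*(3686147 + (20*(I*sqrt(29)) - 613536))) = 1/(-4672705 - 3220427*(3686147 + (20*I*sqrt(29) - 613536))) = 1/(-4672705 - 3220427*(3686147 + (-613536 + 20*I*sqrt(29)))) = 1/(-4672705 - 3220427*(3072611 + 20*I*sqrt(29))) = 1/(-4672705 + (-9895119424897 - 64408540*I*sqrt(29))) = 1/(-9895124097602 - 64408540*I*sqrt(29))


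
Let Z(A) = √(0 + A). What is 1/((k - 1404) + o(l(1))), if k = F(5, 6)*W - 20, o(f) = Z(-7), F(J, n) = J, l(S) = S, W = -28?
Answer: -1564/2446103 - I*√7/2446103 ≈ -0.00063938 - 1.0816e-6*I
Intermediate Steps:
Z(A) = √A
o(f) = I*√7 (o(f) = √(-7) = I*√7)
k = -160 (k = 5*(-28) - 20 = -140 - 20 = -160)
1/((k - 1404) + o(l(1))) = 1/((-160 - 1404) + I*√7) = 1/(-1564 + I*√7)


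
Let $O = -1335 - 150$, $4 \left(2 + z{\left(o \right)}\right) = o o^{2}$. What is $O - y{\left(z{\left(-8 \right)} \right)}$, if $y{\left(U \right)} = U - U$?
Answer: $-1485$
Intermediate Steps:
$z{\left(o \right)} = -2 + \frac{o^{3}}{4}$ ($z{\left(o \right)} = -2 + \frac{o o^{2}}{4} = -2 + \frac{o^{3}}{4}$)
$O = -1485$ ($O = -1335 - 150 = -1485$)
$y{\left(U \right)} = 0$
$O - y{\left(z{\left(-8 \right)} \right)} = -1485 - 0 = -1485 + 0 = -1485$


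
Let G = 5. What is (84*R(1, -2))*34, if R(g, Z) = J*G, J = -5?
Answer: -71400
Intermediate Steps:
R(g, Z) = -25 (R(g, Z) = -5*5 = -25)
(84*R(1, -2))*34 = (84*(-25))*34 = -2100*34 = -71400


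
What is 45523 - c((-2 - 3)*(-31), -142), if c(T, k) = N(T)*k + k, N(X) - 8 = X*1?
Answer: 68811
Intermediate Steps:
N(X) = 8 + X (N(X) = 8 + X*1 = 8 + X)
c(T, k) = k + k*(8 + T) (c(T, k) = (8 + T)*k + k = k*(8 + T) + k = k + k*(8 + T))
45523 - c((-2 - 3)*(-31), -142) = 45523 - (-142)*(9 + (-2 - 3)*(-31)) = 45523 - (-142)*(9 - 5*(-31)) = 45523 - (-142)*(9 + 155) = 45523 - (-142)*164 = 45523 - 1*(-23288) = 45523 + 23288 = 68811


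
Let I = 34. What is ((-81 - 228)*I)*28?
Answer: -294168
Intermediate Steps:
((-81 - 228)*I)*28 = ((-81 - 228)*34)*28 = -309*34*28 = -10506*28 = -294168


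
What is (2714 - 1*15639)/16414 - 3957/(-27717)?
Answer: -97764009/151648946 ≈ -0.64467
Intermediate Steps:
(2714 - 1*15639)/16414 - 3957/(-27717) = (2714 - 15639)*(1/16414) - 3957*(-1/27717) = -12925*1/16414 + 1319/9239 = -12925/16414 + 1319/9239 = -97764009/151648946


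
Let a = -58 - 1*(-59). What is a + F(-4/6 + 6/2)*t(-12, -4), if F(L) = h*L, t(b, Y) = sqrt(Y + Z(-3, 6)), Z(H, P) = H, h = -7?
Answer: 1 - 49*I*sqrt(7)/3 ≈ 1.0 - 43.214*I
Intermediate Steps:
t(b, Y) = sqrt(-3 + Y) (t(b, Y) = sqrt(Y - 3) = sqrt(-3 + Y))
a = 1 (a = -58 + 59 = 1)
F(L) = -7*L
a + F(-4/6 + 6/2)*t(-12, -4) = 1 + (-7*(-4/6 + 6/2))*sqrt(-3 - 4) = 1 + (-7*(-4*1/6 + 6*(1/2)))*sqrt(-7) = 1 + (-7*(-2/3 + 3))*(I*sqrt(7)) = 1 + (-7*7/3)*(I*sqrt(7)) = 1 - 49*I*sqrt(7)/3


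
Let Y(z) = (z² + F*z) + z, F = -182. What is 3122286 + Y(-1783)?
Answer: 6624098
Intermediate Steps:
Y(z) = z² - 181*z (Y(z) = (z² - 182*z) + z = z² - 181*z)
3122286 + Y(-1783) = 3122286 - 1783*(-181 - 1783) = 3122286 - 1783*(-1964) = 3122286 + 3501812 = 6624098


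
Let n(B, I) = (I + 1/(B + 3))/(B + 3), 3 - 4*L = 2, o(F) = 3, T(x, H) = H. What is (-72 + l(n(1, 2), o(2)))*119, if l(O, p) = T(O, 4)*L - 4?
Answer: -8925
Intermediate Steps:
L = ¼ (L = ¾ - ¼*2 = ¾ - ½ = ¼ ≈ 0.25000)
n(B, I) = (I + 1/(3 + B))/(3 + B)
l(O, p) = -3 (l(O, p) = 4*(¼) - 4 = 1 - 4 = -3)
(-72 + l(n(1, 2), o(2)))*119 = (-72 - 3)*119 = -75*119 = -8925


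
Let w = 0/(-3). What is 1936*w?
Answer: 0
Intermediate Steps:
w = 0 (w = 0*(-⅓) = 0)
1936*w = 1936*0 = 0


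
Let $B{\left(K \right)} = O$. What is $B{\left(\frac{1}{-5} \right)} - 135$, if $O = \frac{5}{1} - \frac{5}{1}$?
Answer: $-135$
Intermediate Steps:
$O = 0$ ($O = 5 \cdot 1 - 5 = 5 - 5 = 0$)
$B{\left(K \right)} = 0$
$B{\left(\frac{1}{-5} \right)} - 135 = 0 - 135 = -135$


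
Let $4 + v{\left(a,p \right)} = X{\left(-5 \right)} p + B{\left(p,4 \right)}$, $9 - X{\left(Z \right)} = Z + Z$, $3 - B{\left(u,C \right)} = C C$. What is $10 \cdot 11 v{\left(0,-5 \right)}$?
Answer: $-12320$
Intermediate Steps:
$B{\left(u,C \right)} = 3 - C^{2}$ ($B{\left(u,C \right)} = 3 - C C = 3 - C^{2}$)
$X{\left(Z \right)} = 9 - 2 Z$ ($X{\left(Z \right)} = 9 - \left(Z + Z\right) = 9 - 2 Z$)
$v{\left(a,p \right)} = -17 + 19 p$ ($v{\left(a,p \right)} = -4 + \left(\left(9 - -10\right) p + \left(3 - 4^{2}\right)\right) = -4 + \left(\left(9 + 10\right) p + \left(3 - 16\right)\right) = -4 + \left(19 p + \left(3 - 16\right)\right) = -4 + \left(19 p - 13\right) = -4 + \left(-13 + 19 p\right) = -17 + 19 p$)
$10 \cdot 11 v{\left(0,-5 \right)} = 10 \cdot 11 \left(-17 + 19 \left(-5\right)\right) = 110 \left(-17 - 95\right) = 110 \left(-112\right) = -12320$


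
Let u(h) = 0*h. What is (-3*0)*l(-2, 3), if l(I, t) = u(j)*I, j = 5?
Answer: 0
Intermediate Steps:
u(h) = 0
l(I, t) = 0 (l(I, t) = 0*I = 0)
(-3*0)*l(-2, 3) = -3*0*0 = 0*0 = 0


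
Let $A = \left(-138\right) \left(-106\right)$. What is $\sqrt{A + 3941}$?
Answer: $\sqrt{18569} \approx 136.27$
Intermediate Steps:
$A = 14628$
$\sqrt{A + 3941} = \sqrt{14628 + 3941} = \sqrt{18569}$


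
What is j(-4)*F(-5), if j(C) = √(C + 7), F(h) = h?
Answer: -5*√3 ≈ -8.6602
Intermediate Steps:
j(C) = √(7 + C)
j(-4)*F(-5) = √(7 - 4)*(-5) = √3*(-5) = -5*√3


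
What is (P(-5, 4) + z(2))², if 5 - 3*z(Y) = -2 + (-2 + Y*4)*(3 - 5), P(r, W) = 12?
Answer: 3025/9 ≈ 336.11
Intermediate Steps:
z(Y) = 1 + 8*Y/3 (z(Y) = 5/3 - (-2 + (-2 + Y*4)*(3 - 5))/3 = 5/3 - (-2 + (-2 + 4*Y)*(-2))/3 = 5/3 - (-2 + (4 - 8*Y))/3 = 5/3 - (2 - 8*Y)/3 = 5/3 + (-⅔ + 8*Y/3) = 1 + 8*Y/3)
(P(-5, 4) + z(2))² = (12 + (1 + (8/3)*2))² = (12 + (1 + 16/3))² = (12 + 19/3)² = (55/3)² = 3025/9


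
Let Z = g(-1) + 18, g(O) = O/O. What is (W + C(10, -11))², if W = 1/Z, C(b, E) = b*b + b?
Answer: 4372281/361 ≈ 12112.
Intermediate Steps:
g(O) = 1
C(b, E) = b + b² (C(b, E) = b² + b = b + b²)
Z = 19 (Z = 1 + 18 = 19)
W = 1/19 ≈ 0.052632
(W + C(10, -11))² = (1/19 + 10*(1 + 10))² = (1/19 + 10*11)² = (1/19 + 110)² = (2091/19)² = 4372281/361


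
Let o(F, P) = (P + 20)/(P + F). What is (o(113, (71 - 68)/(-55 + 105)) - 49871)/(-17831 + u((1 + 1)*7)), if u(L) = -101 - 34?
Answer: 140959880/50780899 ≈ 2.7758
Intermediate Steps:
o(F, P) = (20 + P)/(F + P)
u(L) = -135
(o(113, (71 - 68)/(-55 + 105)) - 49871)/(-17831 + u((1 + 1)*7)) = ((20 + (71 - 68)/(-55 + 105))/(113 + (71 - 68)/(-55 + 105)) - 49871)/(-17831 - 135) = ((20 + 3/50)/(113 + 3/50) - 49871)/(-17966) = ((20 + 3*(1/50))/(113 + 3*(1/50)) - 49871)*(-1/17966) = ((20 + 3/50)/(113 + 3/50) - 49871)*(-1/17966) = ((1003/50)/(5653/50) - 49871)*(-1/17966) = ((50/5653)*(1003/50) - 49871)*(-1/17966) = (1003/5653 - 49871)*(-1/17966) = -281919760/5653*(-1/17966) = 140959880/50780899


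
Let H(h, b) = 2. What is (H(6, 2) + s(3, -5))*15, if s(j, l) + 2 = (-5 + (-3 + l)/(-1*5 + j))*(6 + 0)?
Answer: -90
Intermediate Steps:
s(j, l) = -32 + 6*(-3 + l)/(-5 + j) (s(j, l) = -2 + (-5 + (-3 + l)/(-1*5 + j))*(6 + 0) = -2 + (-5 + (-3 + l)/(-5 + j))*6 = -2 + (-30 + 6*(-3 + l)/(-5 + j)) = -32 + 6*(-3 + l)/(-5 + j))
(H(6, 2) + s(3, -5))*15 = (2 + 2*(71 - 16*3 + 3*(-5))/(-5 + 3))*15 = (2 + 2*(71 - 48 - 15)/(-2))*15 = (2 + 2*(-½)*8)*15 = (2 - 8)*15 = -6*15 = -90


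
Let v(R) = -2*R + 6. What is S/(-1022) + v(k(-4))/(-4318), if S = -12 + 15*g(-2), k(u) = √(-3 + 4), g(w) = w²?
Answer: -52838/1103249 ≈ -0.047893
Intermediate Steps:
k(u) = 1 (k(u) = √1 = 1)
v(R) = 6 - 2*R
S = 48 (S = -12 + 15*(-2)² = -12 + 15*4 = -12 + 60 = 48)
S/(-1022) + v(k(-4))/(-4318) = 48/(-1022) + (6 - 2*1)/(-4318) = 48*(-1/1022) + (6 - 2)*(-1/4318) = -24/511 + 4*(-1/4318) = -24/511 - 2/2159 = -52838/1103249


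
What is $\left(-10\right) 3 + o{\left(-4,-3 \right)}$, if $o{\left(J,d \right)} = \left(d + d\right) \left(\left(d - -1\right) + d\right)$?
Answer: $0$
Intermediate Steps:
$o{\left(J,d \right)} = 2 d \left(1 + 2 d\right)$ ($o{\left(J,d \right)} = 2 d \left(\left(d + 1\right) + d\right) = 2 d \left(\left(1 + d\right) + d\right) = 2 d \left(1 + 2 d\right)$)
$\left(-10\right) 3 + o{\left(-4,-3 \right)} = \left(-10\right) 3 + 2 \left(-3\right) \left(1 + 2 \left(-3\right)\right) = -30 + 2 \left(-3\right) \left(1 - 6\right) = -30 + 2 \left(-3\right) \left(-5\right) = -30 + 30 = 0$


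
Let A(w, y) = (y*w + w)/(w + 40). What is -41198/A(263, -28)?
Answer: 4160998/2367 ≈ 1757.9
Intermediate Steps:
A(w, y) = (w + w*y)/(40 + w) (A(w, y) = (w*y + w)/(40 + w) = (w + w*y)/(40 + w))
-41198/A(263, -28) = -41198*(40 + 263)/(263*(1 - 28)) = -41198/(263*(-27)/303) = -41198/(263*(1/303)*(-27)) = -41198/(-2367/101) = -41198*(-101/2367) = 4160998/2367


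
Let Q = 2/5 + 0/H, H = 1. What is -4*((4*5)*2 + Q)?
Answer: -808/5 ≈ -161.60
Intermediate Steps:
Q = ⅖ (Q = 2/5 + 0/1 = 2*(⅕) + 0*1 = ⅖ + 0 = ⅖ ≈ 0.40000)
-4*((4*5)*2 + Q) = -4*((4*5)*2 + ⅖) = -4*(20*2 + ⅖) = -4*(40 + ⅖) = -4*202/5 = -808/5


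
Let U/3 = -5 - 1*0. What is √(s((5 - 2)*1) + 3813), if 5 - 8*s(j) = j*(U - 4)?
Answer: √15283/2 ≈ 61.812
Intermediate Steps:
U = -15 (U = 3*(-5 - 1*0) = 3*(-5 + 0) = 3*(-5) = -15)
s(j) = 5/8 + 19*j/8 (s(j) = 5/8 - j*(-15 - 4)/8 = 5/8 - j*(-19)/8 = 5/8 - (-19)*j/8 = 5/8 + 19*j/8)
√(s((5 - 2)*1) + 3813) = √((5/8 + 19*((5 - 2)*1)/8) + 3813) = √((5/8 + 19*(3*1)/8) + 3813) = √((5/8 + (19/8)*3) + 3813) = √((5/8 + 57/8) + 3813) = √(31/4 + 3813) = √(15283/4) = √15283/2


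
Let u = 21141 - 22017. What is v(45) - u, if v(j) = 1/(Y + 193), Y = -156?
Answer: 32413/37 ≈ 876.03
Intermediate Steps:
v(j) = 1/37 (v(j) = 1/(-156 + 193) = 1/37)
u = -876
v(45) - u = 1/37 - 1*(-876) = 1/37 + 876 = 32413/37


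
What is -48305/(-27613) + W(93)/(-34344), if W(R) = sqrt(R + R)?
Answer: 48305/27613 - sqrt(186)/34344 ≈ 1.7490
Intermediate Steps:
W(R) = sqrt(2)*sqrt(R) (W(R) = sqrt(2*R) = sqrt(2)*sqrt(R))
-48305/(-27613) + W(93)/(-34344) = -48305/(-27613) + (sqrt(2)*sqrt(93))/(-34344) = -48305*(-1/27613) + sqrt(186)*(-1/34344) = 48305/27613 - sqrt(186)/34344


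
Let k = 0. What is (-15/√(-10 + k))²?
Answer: -45/2 ≈ -22.500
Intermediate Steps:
(-15/√(-10 + k))² = (-15/√(-10 + 0))² = (-15*(-I*√10/10))² = (-(-3)*I*√10/2)² = (3*I*√10/2)² = -45/2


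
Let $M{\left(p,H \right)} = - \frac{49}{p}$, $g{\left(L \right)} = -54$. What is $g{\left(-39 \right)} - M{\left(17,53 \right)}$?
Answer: $- \frac{869}{17} \approx -51.118$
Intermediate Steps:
$g{\left(-39 \right)} - M{\left(17,53 \right)} = -54 - - \frac{49}{17} = -54 + \frac{49}{17} = - \frac{869}{17}$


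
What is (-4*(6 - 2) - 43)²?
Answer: 3481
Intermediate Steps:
(-4*(6 - 2) - 43)² = (-4*4 - 43)² = (-16 - 43)² = (-59)² = 3481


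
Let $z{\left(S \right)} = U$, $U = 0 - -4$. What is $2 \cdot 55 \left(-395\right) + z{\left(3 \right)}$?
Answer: $-43446$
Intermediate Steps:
$U = 4$ ($U = 0 + 4 = 4$)
$z{\left(S \right)} = 4$
$2 \cdot 55 \left(-395\right) + z{\left(3 \right)} = 2 \cdot 55 \left(-395\right) + 4 = 110 \left(-395\right) + 4 = -43450 + 4 = -43446$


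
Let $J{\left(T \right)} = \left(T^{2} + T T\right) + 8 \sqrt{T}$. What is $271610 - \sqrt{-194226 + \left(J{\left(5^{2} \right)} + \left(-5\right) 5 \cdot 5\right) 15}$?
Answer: $271610 - 3 i \sqrt{19639} \approx 2.7161 \cdot 10^{5} - 420.42 i$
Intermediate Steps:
$J{\left(T \right)} = 2 T^{2} + 8 \sqrt{T}$ ($J{\left(T \right)} = \left(T^{2} + T^{2}\right) + 8 \sqrt{T} = 2 T^{2} + 8 \sqrt{T}$)
$271610 - \sqrt{-194226 + \left(J{\left(5^{2} \right)} + \left(-5\right) 5 \cdot 5\right) 15} = 271610 - \sqrt{-194226 + \left(\left(2 \left(5^{2}\right)^{2} + 8 \sqrt{5^{2}}\right) + \left(-5\right) 5 \cdot 5\right) 15} = 271610 - \sqrt{-194226 + \left(\left(2 \cdot 25^{2} + 8 \sqrt{25}\right) - 125\right) 15} = 271610 - \sqrt{-194226 + \left(\left(2 \cdot 625 + 8 \cdot 5\right) - 125\right) 15} = 271610 - \sqrt{-194226 + \left(\left(1250 + 40\right) - 125\right) 15} = 271610 - \sqrt{-194226 + \left(1290 - 125\right) 15} = 271610 - \sqrt{-194226 + 1165 \cdot 15} = 271610 - \sqrt{-194226 + 17475} = 271610 - \sqrt{-176751} = 271610 - 3 i \sqrt{19639}$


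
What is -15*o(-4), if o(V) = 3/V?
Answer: 45/4 ≈ 11.250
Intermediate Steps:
-15*o(-4) = -45/(-4) = -45*(-1)/4 = -15*(-3/4) = 45/4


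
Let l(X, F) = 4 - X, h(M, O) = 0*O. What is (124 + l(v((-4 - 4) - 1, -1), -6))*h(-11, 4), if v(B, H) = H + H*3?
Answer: 0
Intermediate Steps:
h(M, O) = 0
v(B, H) = 4*H (v(B, H) = H + 3*H = 4*H)
(124 + l(v((-4 - 4) - 1, -1), -6))*h(-11, 4) = (124 + (4 - 4*(-1)))*0 = (124 + (4 - 1*(-4)))*0 = (124 + (4 + 4))*0 = (124 + 8)*0 = 132*0 = 0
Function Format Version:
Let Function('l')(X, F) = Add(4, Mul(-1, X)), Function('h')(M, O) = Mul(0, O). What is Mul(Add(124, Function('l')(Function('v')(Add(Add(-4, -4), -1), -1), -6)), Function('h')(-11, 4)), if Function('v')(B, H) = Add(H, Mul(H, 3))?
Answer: 0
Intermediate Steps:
Function('h')(M, O) = 0
Function('v')(B, H) = Mul(4, H) (Function('v')(B, H) = Add(H, Mul(3, H)) = Mul(4, H))
Mul(Add(124, Function('l')(Function('v')(Add(Add(-4, -4), -1), -1), -6)), Function('h')(-11, 4)) = Mul(Add(124, Add(4, Mul(-1, Mul(4, -1)))), 0) = Mul(Add(124, Add(4, Mul(-1, -4))), 0) = Mul(Add(124, Add(4, 4)), 0) = Mul(Add(124, 8), 0) = Mul(132, 0) = 0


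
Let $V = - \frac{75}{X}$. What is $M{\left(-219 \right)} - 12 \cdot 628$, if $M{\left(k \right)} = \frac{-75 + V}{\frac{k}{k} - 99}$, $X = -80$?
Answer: $- \frac{11815263}{1568} \approx -7535.2$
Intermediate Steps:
$V = \frac{15}{16}$ ($V = - \frac{75}{-80} = \left(-75\right) \left(- \frac{1}{80}\right) = \frac{15}{16} \approx 0.9375$)
$M{\left(k \right)} = \frac{1185}{1568}$ ($M{\left(k \right)} = \frac{-75 + \frac{15}{16}}{\frac{k}{k} - 99} = - \frac{1185}{16 \left(1 - 99\right)} = - \frac{1185}{16 \left(-98\right)} = \left(- \frac{1185}{16}\right) \left(- \frac{1}{98}\right) = \frac{1185}{1568}$)
$M{\left(-219 \right)} - 12 \cdot 628 = \frac{1185}{1568} - 12 \cdot 628 = \frac{1185}{1568} - 7536 = - \frac{11815263}{1568}$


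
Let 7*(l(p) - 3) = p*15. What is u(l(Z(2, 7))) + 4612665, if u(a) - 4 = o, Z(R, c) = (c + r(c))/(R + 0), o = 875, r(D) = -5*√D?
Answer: 4613544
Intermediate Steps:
Z(R, c) = (c - 5*√c)/R (Z(R, c) = (c - 5*√c)/(R + 0) = (c - 5*√c)/R)
l(p) = 3 + 15*p/7 (l(p) = 3 + (p*15)/7 = 3 + (15*p)/7 = 3 + 15*p/7)
u(a) = 879 (u(a) = 4 + 875 = 879)
u(l(Z(2, 7))) + 4612665 = 879 + 4612665 = 4613544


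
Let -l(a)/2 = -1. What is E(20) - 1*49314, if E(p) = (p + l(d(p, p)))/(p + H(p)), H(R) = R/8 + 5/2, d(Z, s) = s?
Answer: -1232828/25 ≈ -49313.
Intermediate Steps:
H(R) = 5/2 + R/8 (H(R) = R*(1/8) + 5*(1/2) = R/8 + 5/2 = 5/2 + R/8)
l(a) = 2 (l(a) = -2*(-1) = 2)
E(p) = (2 + p)/(5/2 + 9*p/8) (E(p) = (p + 2)/(p + (5/2 + p/8)) = (2 + p)/(5/2 + 9*p/8))
E(20) - 1*49314 = 8*(2 + 20)/(20 + 9*20) - 1*49314 = 8*22/(20 + 180) - 49314 = 8*22/200 - 49314 = 8*(1/200)*22 - 49314 = 22/25 - 49314 = -1232828/25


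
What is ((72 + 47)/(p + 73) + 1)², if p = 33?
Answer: 50625/11236 ≈ 4.5056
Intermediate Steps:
((72 + 47)/(p + 73) + 1)² = ((72 + 47)/(33 + 73) + 1)² = (119/106 + 1)² = (225/106)² = 50625/11236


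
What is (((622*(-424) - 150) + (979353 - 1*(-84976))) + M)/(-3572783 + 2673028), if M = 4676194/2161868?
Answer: -865237039331/972575771170 ≈ -0.88963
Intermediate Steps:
M = 2338097/1080934 (M = 4676194*(1/2161868) = 2338097/1080934 ≈ 2.1630)
(((622*(-424) - 150) + (979353 - 1*(-84976))) + M)/(-3572783 + 2673028) = (((622*(-424) - 150) + (979353 - 1*(-84976))) + 2338097/1080934)/(-3572783 + 2673028) = (((-263728 - 150) + (979353 + 84976)) + 2338097/1080934)/(-899755) = ((-263878 + 1064329) + 2338097/1080934)*(-1/899755) = (800451 + 2338097/1080934)*(-1/899755) = (865237039331/1080934)*(-1/899755) = -865237039331/972575771170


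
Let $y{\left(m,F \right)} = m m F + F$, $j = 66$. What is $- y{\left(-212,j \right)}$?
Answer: $-2966370$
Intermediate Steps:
$y{\left(m,F \right)} = F + F m^{2}$ ($y{\left(m,F \right)} = m^{2} F + F = F m^{2} + F = F + F m^{2}$)
$- y{\left(-212,j \right)} = - 66 \left(1 + \left(-212\right)^{2}\right) = - 66 \left(1 + 44944\right) = - 66 \cdot 44945 = \left(-1\right) 2966370 = -2966370$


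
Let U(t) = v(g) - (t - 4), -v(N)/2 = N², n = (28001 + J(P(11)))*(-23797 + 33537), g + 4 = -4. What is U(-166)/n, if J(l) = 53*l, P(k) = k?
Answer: 7/46401360 ≈ 1.5086e-7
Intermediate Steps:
g = -8 (g = -4 - 4 = -8)
n = 278408160 (n = (28001 + 53*11)*(-23797 + 33537) = (28001 + 583)*9740 = 28584*9740 = 278408160)
v(N) = -2*N²
U(t) = -124 - t (U(t) = -2*(-8)² - (t - 4) = -2*64 - (-4 + t) = -128 + (4 - t) = -124 - t)
U(-166)/n = (-124 - 1*(-166))/278408160 = (-124 + 166)*(1/278408160) = 42*(1/278408160) = 7/46401360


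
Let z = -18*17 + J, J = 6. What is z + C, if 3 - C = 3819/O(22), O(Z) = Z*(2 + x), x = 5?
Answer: -49557/154 ≈ -321.80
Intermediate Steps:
O(Z) = 7*Z (O(Z) = Z*(2 + 5) = Z*7 = 7*Z)
z = -300 (z = -18*17 + 6 = -306 + 6 = -300)
C = -3357/154 (C = 3 - 3819/(7*22) = 3 - 3819/154 = -3357/154 ≈ -21.799)
z + C = -300 - 3357/154 = -49557/154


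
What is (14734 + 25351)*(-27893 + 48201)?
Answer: 814046180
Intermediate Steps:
(14734 + 25351)*(-27893 + 48201) = 40085*20308 = 814046180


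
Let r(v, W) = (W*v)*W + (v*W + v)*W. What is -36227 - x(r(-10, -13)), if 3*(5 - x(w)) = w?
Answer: -111946/3 ≈ -37315.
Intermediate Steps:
r(v, W) = W*(v + W*v) + v*W² (r(v, W) = v*W² + (W*v + v)*W = v*W² + (v + W*v)*W = v*W² + W*(v + W*v) = W*(v + W*v) + v*W²)
x(w) = 5 - w/3
-36227 - x(r(-10, -13)) = -36227 - (5 - (-13)*(-10)*(1 + 2*(-13))/3) = -36227 - (5 - (-13)*(-10)*(1 - 26)/3) = -36227 - (5 - (-13)*(-10)*(-25)/3) = -36227 - (5 - ⅓*(-3250)) = -36227 - (5 + 3250/3) = -36227 - 1*3265/3 = -36227 - 3265/3 = -111946/3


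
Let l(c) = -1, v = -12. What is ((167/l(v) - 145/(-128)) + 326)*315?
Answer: 6456555/128 ≈ 50442.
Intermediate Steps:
((167/l(v) - 145/(-128)) + 326)*315 = ((167/(-1) - 145/(-128)) + 326)*315 = ((167*(-1) - 145*(-1/128)) + 326)*315 = ((-167 + 145/128) + 326)*315 = (-21231/128 + 326)*315 = (20497/128)*315 = 6456555/128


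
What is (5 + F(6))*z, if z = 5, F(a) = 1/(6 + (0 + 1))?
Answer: 180/7 ≈ 25.714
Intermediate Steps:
F(a) = ⅐ (F(a) = 1/(6 + 1) = 1/7 = ⅐)
(5 + F(6))*z = (5 + ⅐)*5 = (36/7)*5 = 180/7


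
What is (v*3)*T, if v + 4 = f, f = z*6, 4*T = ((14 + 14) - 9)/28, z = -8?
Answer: -741/28 ≈ -26.464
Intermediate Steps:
T = 19/112 (T = (((14 + 14) - 9)/28)/4 = ((28 - 9)*(1/28))/4 = (19*(1/28))/4 = (¼)*(19/28) = 19/112 ≈ 0.16964)
f = -48 (f = -8*6 = -48)
v = -52 (v = -4 - 48 = -52)
(v*3)*T = -52*3*(19/112) = -156*19/112 = -741/28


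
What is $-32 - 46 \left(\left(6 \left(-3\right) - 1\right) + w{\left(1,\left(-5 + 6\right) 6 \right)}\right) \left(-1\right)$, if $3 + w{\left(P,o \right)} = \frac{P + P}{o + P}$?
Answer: $- \frac{7216}{7} \approx -1030.9$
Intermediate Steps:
$w{\left(P,o \right)} = -3 + \frac{2 P}{P + o}$ ($w{\left(P,o \right)} = -3 + \frac{P + P}{o + P} = -3 + \frac{2 P}{P + o}$)
$-32 - 46 \left(\left(6 \left(-3\right) - 1\right) + w{\left(1,\left(-5 + 6\right) 6 \right)}\right) \left(-1\right) = -32 - 46 \left(\left(6 \left(-3\right) - 1\right) + \frac{\left(-1\right) 1 - 3 \left(-5 + 6\right) 6}{1 + \left(-5 + 6\right) 6}\right) \left(-1\right) = -32 - 46 \left(\left(-18 - 1\right) + \frac{-1 - 3 \cdot 1 \cdot 6}{1 + 1 \cdot 6}\right) \left(-1\right) = -32 - 46 \left(-19 + \frac{-1 - 18}{1 + 6}\right) \left(-1\right) = -32 - 46 \left(-19 + \frac{-1 - 18}{7}\right) \left(-1\right) = -32 - 46 \left(-19 + \frac{1}{7} \left(-19\right)\right) \left(-1\right) = -32 - 46 \left(-19 - \frac{19}{7}\right) \left(-1\right) = -32 - 46 \left(\left(- \frac{152}{7}\right) \left(-1\right)\right) = -32 - \frac{6992}{7} = - \frac{7216}{7}$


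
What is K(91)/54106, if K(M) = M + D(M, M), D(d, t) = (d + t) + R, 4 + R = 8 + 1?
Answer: 139/27053 ≈ 0.0051381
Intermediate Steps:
R = 5 (R = -4 + (8 + 1) = -4 + 9 = 5)
D(d, t) = 5 + d + t (D(d, t) = (d + t) + 5 = 5 + d + t)
K(M) = 5 + 3*M (K(M) = M + (5 + M + M) = M + (5 + 2*M) = 5 + 3*M)
K(91)/54106 = (5 + 3*91)/54106 = (5 + 273)*(1/54106) = 278*(1/54106) = 139/27053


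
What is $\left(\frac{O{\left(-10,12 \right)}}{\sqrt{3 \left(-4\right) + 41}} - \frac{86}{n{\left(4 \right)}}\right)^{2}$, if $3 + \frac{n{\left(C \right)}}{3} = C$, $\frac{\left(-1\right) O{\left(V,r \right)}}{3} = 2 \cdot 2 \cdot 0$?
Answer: $\frac{7396}{9} \approx 821.78$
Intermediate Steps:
$O{\left(V,r \right)} = 0$ ($O{\left(V,r \right)} = - 3 \cdot 2 \cdot 2 \cdot 0 = - 3 \cdot 4 \cdot 0 = \left(-3\right) 0 = 0$)
$n{\left(C \right)} = -9 + 3 C$
$\left(\frac{O{\left(-10,12 \right)}}{\sqrt{3 \left(-4\right) + 41}} - \frac{86}{n{\left(4 \right)}}\right)^{2} = \left(\frac{0}{\sqrt{3 \left(-4\right) + 41}} - \frac{86}{-9 + 3 \cdot 4}\right)^{2} = \left(\frac{0}{\sqrt{-12 + 41}} - \frac{86}{-9 + 12}\right)^{2} = \left(\frac{0}{\sqrt{29}} - \frac{86}{3}\right)^{2} = \left(0 \frac{\sqrt{29}}{29} - \frac{86}{3}\right)^{2} = \left(0 - \frac{86}{3}\right)^{2} = \left(- \frac{86}{3}\right)^{2} = \frac{7396}{9}$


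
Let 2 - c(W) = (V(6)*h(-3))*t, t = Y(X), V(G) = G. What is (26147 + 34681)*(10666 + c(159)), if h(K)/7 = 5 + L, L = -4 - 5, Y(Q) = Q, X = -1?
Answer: 638694000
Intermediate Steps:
t = -1
L = -9
h(K) = -28 (h(K) = 7*(5 - 9) = 7*(-4) = -28)
c(W) = -166 (c(W) = 2 - 6*(-28)*(-1) = 2 - (-168)*(-1) = 2 - 1*168 = 2 - 168 = -166)
(26147 + 34681)*(10666 + c(159)) = (26147 + 34681)*(10666 - 166) = 60828*10500 = 638694000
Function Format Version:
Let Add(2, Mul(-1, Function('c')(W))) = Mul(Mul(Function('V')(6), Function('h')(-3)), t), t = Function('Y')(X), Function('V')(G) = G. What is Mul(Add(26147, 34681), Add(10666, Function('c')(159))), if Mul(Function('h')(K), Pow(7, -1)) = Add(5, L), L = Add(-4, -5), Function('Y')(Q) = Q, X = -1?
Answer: 638694000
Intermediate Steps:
t = -1
L = -9
Function('h')(K) = -28 (Function('h')(K) = Mul(7, Add(5, -9)) = Mul(7, -4) = -28)
Function('c')(W) = -166 (Function('c')(W) = Add(2, Mul(-1, Mul(Mul(6, -28), -1))) = Add(2, Mul(-1, Mul(-168, -1))) = Add(2, Mul(-1, 168)) = Add(2, -168) = -166)
Mul(Add(26147, 34681), Add(10666, Function('c')(159))) = Mul(Add(26147, 34681), Add(10666, -166)) = Mul(60828, 10500) = 638694000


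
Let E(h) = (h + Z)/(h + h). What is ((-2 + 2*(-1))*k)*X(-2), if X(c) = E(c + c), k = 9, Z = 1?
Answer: -27/2 ≈ -13.500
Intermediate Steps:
E(h) = (1 + h)/(2*h) (E(h) = (h + 1)/(h + h) = (1 + h)/((2*h)) = (1 + h)*(1/(2*h)) = (1 + h)/(2*h))
X(c) = (1 + 2*c)/(4*c) (X(c) = (1 + (c + c))/(2*(c + c)) = (1 + 2*c)/(2*((2*c))) = (1/(2*c))*(1 + 2*c)/2 = (1 + 2*c)/(4*c))
((-2 + 2*(-1))*k)*X(-2) = ((-2 + 2*(-1))*9)*((¼)*(1 + 2*(-2))/(-2)) = ((-2 - 2)*9)*((¼)*(-½)*(1 - 4)) = (-4*9)*((¼)*(-½)*(-3)) = -36*3/8 = -27/2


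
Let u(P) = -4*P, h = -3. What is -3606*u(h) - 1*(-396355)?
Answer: 353083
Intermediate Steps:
-3606*u(h) - 1*(-396355) = -3606*(-4*(-3)) - 1*(-396355) = -3606*12 + 396355 = -6*7212 + 396355 = -43272 + 396355 = 353083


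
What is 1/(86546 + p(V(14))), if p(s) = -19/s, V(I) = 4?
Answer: 4/346165 ≈ 1.1555e-5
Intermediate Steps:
1/(86546 + p(V(14))) = 1/(86546 - 19/4) = 1/(346165/4) = 4/346165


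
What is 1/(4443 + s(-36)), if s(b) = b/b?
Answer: 1/4444 ≈ 0.00022502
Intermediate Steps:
s(b) = 1
1/(4443 + s(-36)) = 1/(4443 + 1) = 1/4444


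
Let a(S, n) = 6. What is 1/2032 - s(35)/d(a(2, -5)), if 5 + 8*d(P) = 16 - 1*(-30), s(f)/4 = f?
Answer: -2275799/83312 ≈ -27.317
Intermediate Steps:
s(f) = 4*f
d(P) = 41/8 (d(P) = -5/8 + (16 - 1*(-30))/8 = -5/8 + (16 + 30)/8 = -5/8 + (1/8)*46 = -5/8 + 23/4 = 41/8)
1/2032 - s(35)/d(a(2, -5)) = 1/2032 - 4*35/41/8 = 1/2032 - 140*8/41 = 1/2032 - 1*1120/41 = 1/2032 - 1120/41 = -2275799/83312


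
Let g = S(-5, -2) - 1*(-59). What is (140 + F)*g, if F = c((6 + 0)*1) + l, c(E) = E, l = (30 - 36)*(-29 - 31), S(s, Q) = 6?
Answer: 32890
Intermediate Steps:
l = 360 (l = -6*(-60) = 360)
F = 366 (F = (6 + 0)*1 + 360 = 6*1 + 360 = 6 + 360 = 366)
g = 65 (g = 6 - 1*(-59) = 6 + 59 = 65)
(140 + F)*g = (140 + 366)*65 = 506*65 = 32890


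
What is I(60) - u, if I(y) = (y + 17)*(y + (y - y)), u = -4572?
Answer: 9192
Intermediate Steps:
I(y) = y*(17 + y) (I(y) = (17 + y)*(y + 0) = (17 + y)*y = y*(17 + y))
I(60) - u = 60*(17 + 60) - 1*(-4572) = 60*77 + 4572 = 4620 + 4572 = 9192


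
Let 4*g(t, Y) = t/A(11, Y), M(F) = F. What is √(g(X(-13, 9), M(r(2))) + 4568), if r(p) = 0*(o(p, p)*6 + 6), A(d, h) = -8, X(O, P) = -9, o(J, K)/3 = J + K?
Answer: 13*√1730/8 ≈ 67.589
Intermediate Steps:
o(J, K) = 3*J + 3*K (o(J, K) = 3*(J + K) = 3*J + 3*K)
r(p) = 0 (r(p) = 0*((3*p + 3*p)*6 + 6) = 0*((6*p)*6 + 6) = 0*(36*p + 6) = 0*(6 + 36*p) = 0)
g(t, Y) = -t/32 (g(t, Y) = (t/(-8))/4 = (t*(-⅛))/4 = (-t/8)/4 = -t/32)
√(g(X(-13, 9), M(r(2))) + 4568) = √(-1/32*(-9) + 4568) = √(9/32 + 4568) = √(146185/32) = 13*√1730/8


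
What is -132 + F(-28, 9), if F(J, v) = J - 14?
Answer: -174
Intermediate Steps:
F(J, v) = -14 + J
-132 + F(-28, 9) = -132 + (-14 - 28) = -132 - 42 = -174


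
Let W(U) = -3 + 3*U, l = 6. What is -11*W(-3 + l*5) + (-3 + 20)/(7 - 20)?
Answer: -11171/13 ≈ -859.31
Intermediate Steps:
-11*W(-3 + l*5) + (-3 + 20)/(7 - 20) = -11*(-3 + 3*(-3 + 6*5)) + (-3 + 20)/(7 - 20) = -11*(-3 + 3*(-3 + 30)) + 17/(-13) = -11*(-3 + 3*27) + 17*(-1/13) = -11*(-3 + 81) - 17/13 = -11*78 - 17/13 = -858 - 17/13 = -11171/13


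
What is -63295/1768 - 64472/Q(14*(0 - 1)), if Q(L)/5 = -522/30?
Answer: 108479831/153816 ≈ 705.26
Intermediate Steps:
Q(L) = -87 (Q(L) = 5*(-522/30) = 5*(-522*1/30) = 5*(-87/5) = -87)
-63295/1768 - 64472/Q(14*(0 - 1)) = -63295/1768 - 64472/(-87) = -63295*1/1768 - 64472*(-1/87) = -63295/1768 + 64472/87 = 108479831/153816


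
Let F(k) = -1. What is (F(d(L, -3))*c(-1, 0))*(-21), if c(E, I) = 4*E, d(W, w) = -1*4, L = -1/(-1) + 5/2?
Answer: -84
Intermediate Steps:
L = 7/2 (L = -1*(-1) + 5*(½) = 1 + 5/2 = 7/2 ≈ 3.5000)
d(W, w) = -4
(F(d(L, -3))*c(-1, 0))*(-21) = -4*(-1)*(-21) = -1*(-4)*(-21) = 4*(-21) = -84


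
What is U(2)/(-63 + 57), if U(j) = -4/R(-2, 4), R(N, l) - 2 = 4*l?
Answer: 1/27 ≈ 0.037037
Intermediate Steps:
R(N, l) = 2 + 4*l
U(j) = -2/9 (U(j) = -4/(2 + 4*4) = -4/(2 + 16) = -4/18 = -4*1/18 = -2/9)
U(2)/(-63 + 57) = -2/(9*(-63 + 57)) = -2/9/(-6) = -2/9*(-⅙) = 1/27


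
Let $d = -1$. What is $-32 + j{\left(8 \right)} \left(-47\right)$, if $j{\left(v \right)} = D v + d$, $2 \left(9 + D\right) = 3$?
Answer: $2835$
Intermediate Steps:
$D = - \frac{15}{2}$ ($D = -9 + \frac{1}{2} \cdot 3 = -9 + \frac{3}{2} = - \frac{15}{2} \approx -7.5$)
$j{\left(v \right)} = -1 - \frac{15 v}{2}$ ($j{\left(v \right)} = - \frac{15 v}{2} - 1 = -1 - \frac{15 v}{2}$)
$-32 + j{\left(8 \right)} \left(-47\right) = -32 + \left(-1 - 60\right) \left(-47\right) = -32 - -2867 = -32 + 2867 = 2835$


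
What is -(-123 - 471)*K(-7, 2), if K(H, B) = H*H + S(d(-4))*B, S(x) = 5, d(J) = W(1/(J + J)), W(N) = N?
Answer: 35046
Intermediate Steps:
d(J) = 1/(2*J) (d(J) = 1/(J + J) = 1/(2*J))
K(H, B) = H² + 5*B (K(H, B) = H*H + 5*B = H² + 5*B)
-(-123 - 471)*K(-7, 2) = -(-123 - 471)*((-7)² + 5*2) = -(-594)*(49 + 10) = -(-594)*59 = -1*(-35046) = 35046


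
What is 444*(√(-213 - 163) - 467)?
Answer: -207348 + 888*I*√94 ≈ -2.0735e+5 + 8609.5*I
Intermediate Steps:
444*(√(-213 - 163) - 467) = 444*(√(-376) - 467) = 444*(2*I*√94 - 467) = 444*(-467 + 2*I*√94) = -207348 + 888*I*√94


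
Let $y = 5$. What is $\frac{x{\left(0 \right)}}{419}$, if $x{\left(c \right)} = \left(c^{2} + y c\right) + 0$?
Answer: $0$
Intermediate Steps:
$x{\left(c \right)} = c^{2} + 5 c$ ($x{\left(c \right)} = \left(c^{2} + 5 c\right) + 0 = c^{2} + 5 c$)
$\frac{x{\left(0 \right)}}{419} = \frac{0 \left(5 + 0\right)}{419} = \frac{0 \cdot 5}{419} = \frac{1}{419} \cdot 0 = 0$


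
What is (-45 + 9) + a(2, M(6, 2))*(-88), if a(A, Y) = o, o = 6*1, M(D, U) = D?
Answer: -564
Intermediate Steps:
o = 6
a(A, Y) = 6
(-45 + 9) + a(2, M(6, 2))*(-88) = (-45 + 9) + 6*(-88) = -36 - 528 = -564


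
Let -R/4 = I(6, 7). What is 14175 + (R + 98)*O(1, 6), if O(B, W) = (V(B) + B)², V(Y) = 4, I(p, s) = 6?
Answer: 16025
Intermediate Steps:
O(B, W) = (4 + B)²
R = -24 (R = -4*6 = -24)
14175 + (R + 98)*O(1, 6) = 14175 + (-24 + 98)*(4 + 1)² = 14175 + 74*5² = 14175 + 74*25 = 14175 + 1850 = 16025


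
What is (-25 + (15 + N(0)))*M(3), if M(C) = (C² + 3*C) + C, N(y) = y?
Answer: -210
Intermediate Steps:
M(C) = C² + 4*C
(-25 + (15 + N(0)))*M(3) = (-25 + (15 + 0))*(3*(4 + 3)) = (-25 + 15)*(3*7) = -10*21 = -210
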